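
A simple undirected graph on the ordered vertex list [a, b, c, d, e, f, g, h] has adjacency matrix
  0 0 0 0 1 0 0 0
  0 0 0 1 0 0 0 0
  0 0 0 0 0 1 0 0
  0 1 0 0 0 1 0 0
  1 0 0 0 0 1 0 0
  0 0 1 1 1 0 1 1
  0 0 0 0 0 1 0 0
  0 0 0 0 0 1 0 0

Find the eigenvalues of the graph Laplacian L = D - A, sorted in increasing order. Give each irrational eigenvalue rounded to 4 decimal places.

[0, 0.3820, 0.5607, 1, 1, 2.3389, 2.6180, 6.1004]

Reading degrees in the order [a, b, c, d, e, f, g, h] gives [1, 1, 1, 2, 2, 5, 1, 1]; set D = diag(1, 1, 1, 2, 2, 5, 1, 1) and form L = D - A. The multiplicity of 0 as a Laplacian eigenvalue equals the number of connected components. The single zero eigenvalue shows the graph is connected. There is one zero in the spectrum, matching the 1 component. The eigenvalues sum to 14, which equals trace(L) = 2|E|.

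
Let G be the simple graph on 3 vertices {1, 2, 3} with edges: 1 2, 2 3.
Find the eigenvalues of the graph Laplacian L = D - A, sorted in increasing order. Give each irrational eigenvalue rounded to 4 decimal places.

Reading degrees in the order [1, 2, 3] gives [1, 2, 1]; set D = diag(1, 2, 1) and form L = D - A. The multiplicity of 0 as a Laplacian eigenvalue equals the number of connected components. The largest eigenvalue, 3, is at most the vertex count 3. The eigenvalues sum to 4, which equals trace(L) = 2|E|.

[0, 1, 3]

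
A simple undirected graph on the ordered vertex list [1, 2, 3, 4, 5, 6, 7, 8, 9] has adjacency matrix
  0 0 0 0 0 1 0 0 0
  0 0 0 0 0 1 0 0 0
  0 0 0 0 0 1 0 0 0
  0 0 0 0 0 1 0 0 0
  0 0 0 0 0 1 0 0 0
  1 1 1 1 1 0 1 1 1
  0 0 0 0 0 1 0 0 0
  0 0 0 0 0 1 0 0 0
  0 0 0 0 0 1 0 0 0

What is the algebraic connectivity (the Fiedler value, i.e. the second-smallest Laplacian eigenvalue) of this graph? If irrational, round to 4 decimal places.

Reading degrees in the order [1, 2, 3, 4, 5, 6, 7, 8, 9] gives [1, 1, 1, 1, 1, 8, 1, 1, 1]; set D = diag(1, 1, 1, 1, 1, 8, 1, 1, 1) and form L = D - A. Computing the eigenvalues of L and sorting gives [0, 1, 1, 1, 1, 1, 1, 1, 9]. The Fiedler value lambda_2 = 1 is strictly positive, so the graph is connected. The eigenvalues sum to 16, which equals trace(L) = 2|E|.

1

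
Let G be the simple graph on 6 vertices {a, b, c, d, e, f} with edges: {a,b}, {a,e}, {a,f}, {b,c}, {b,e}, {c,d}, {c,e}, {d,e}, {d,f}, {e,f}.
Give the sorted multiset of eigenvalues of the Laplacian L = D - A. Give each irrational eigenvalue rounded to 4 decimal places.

[0, 2.3820, 2.3820, 4.6180, 4.6180, 6]

Each diagonal entry of L is the vertex degree and each off-diagonal entry is -1 where an edge is present, 0 otherwise; in the order [a, b, c, d, e, f] the diagonal is [3, 3, 3, 3, 5, 3]. Since every row of L sums to 0, the all-ones vector is in the kernel and 0 is an eigenvalue. The single zero eigenvalue shows the graph is connected. The largest eigenvalue, 6, is at most the vertex count 6.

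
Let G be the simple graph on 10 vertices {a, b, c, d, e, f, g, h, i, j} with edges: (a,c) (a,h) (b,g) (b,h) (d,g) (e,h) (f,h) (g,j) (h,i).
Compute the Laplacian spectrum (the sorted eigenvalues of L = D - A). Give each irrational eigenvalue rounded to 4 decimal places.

[0, 0.1967, 0.5011, 1, 1, 1, 1.6429, 2.4895, 4.0600, 6.1098]

Reading degrees in the order [a, b, c, d, e, f, g, h, i, j] gives [2, 2, 1, 1, 1, 1, 3, 5, 1, 1]; set D = diag(2, 2, 1, 1, 1, 1, 3, 5, 1, 1) and form L = D - A. Since every row of L sums to 0, the all-ones vector is in the kernel and 0 is an eigenvalue. There is one zero in the spectrum, matching the 1 component. The eigenvalues sum to 18, which equals trace(L) = 2|E|.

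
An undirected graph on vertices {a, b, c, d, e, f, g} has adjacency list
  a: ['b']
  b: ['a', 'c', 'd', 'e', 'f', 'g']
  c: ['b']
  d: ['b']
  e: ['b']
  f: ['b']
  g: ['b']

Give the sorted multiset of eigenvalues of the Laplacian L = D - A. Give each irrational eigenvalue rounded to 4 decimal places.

Reading degrees in the order [a, b, c, d, e, f, g] gives [1, 6, 1, 1, 1, 1, 1]; set D = diag(1, 6, 1, 1, 1, 1, 1) and form L = D - A. Since every row of L sums to 0, the all-ones vector is in the kernel and 0 is an eigenvalue. The single zero eigenvalue shows the graph is connected. The largest eigenvalue, 7, is at most the vertex count 7. There is one zero in the spectrum, matching the 1 component.

[0, 1, 1, 1, 1, 1, 7]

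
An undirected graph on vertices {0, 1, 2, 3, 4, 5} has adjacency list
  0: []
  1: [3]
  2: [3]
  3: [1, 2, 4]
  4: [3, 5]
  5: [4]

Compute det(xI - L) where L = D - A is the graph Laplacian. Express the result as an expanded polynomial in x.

Each diagonal entry of L is the vertex degree and each off-diagonal entry is -1 where an edge is present, 0 otherwise; in the order [0, 1, 2, 3, 4, 5] the diagonal is [0, 1, 1, 3, 2, 1]. Computing det(xI - L) by cofactor expansion (or equivalently via sum-over-permutations) gives x^6 - 8x^5 + 20x^4 - 18x^3 + 5x^2. The constant term is 0 because L is singular (the all-ones vector lies in its kernel). The eigenvalues sum to 8, which equals trace(L) = 2|E|.

x^6 - 8x^5 + 20x^4 - 18x^3 + 5x^2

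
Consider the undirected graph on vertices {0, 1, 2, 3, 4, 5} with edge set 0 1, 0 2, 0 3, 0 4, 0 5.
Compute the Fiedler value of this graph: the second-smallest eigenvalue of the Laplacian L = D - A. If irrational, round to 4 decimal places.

Reading degrees in the order [0, 1, 2, 3, 4, 5] gives [5, 1, 1, 1, 1, 1]; set D = diag(5, 1, 1, 1, 1, 1) and form L = D - A. The sorted Laplacian eigenvalues are [0, 1, 1, 1, 1, 6]; the algebraic connectivity is the second entry, 1. The largest eigenvalue, 6, is at most the vertex count 6. There is one zero in the spectrum, matching the 1 component.

1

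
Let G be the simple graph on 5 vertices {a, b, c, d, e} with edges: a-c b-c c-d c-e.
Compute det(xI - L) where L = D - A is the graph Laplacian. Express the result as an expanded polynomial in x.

Each diagonal entry of L is the vertex degree and each off-diagonal entry is -1 where an edge is present, 0 otherwise; in the order [a, b, c, d, e] the diagonal is [1, 1, 4, 1, 1]. L has integer entries, so p(x) = det(xI - L) has integer coefficients. Expanding the determinant yields x^5 - 8x^4 + 18x^3 - 16x^2 + 5x. Since p(0) = det(-L) = 0, x divides p(x). By the matrix-tree theorem the graph has (1/5) * product of the nonzero eigenvalues = 1 spanning tree. There is one zero in the spectrum, matching the 1 component.

x^5 - 8x^4 + 18x^3 - 16x^2 + 5x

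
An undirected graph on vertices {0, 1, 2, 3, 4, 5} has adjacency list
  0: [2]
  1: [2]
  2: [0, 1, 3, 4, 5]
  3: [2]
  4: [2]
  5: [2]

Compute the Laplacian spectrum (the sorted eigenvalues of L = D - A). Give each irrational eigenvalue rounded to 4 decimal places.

Reading degrees in the order [0, 1, 2, 3, 4, 5] gives [1, 1, 5, 1, 1, 1]; set D = diag(1, 1, 5, 1, 1, 1) and form L = D - A. Diagonalising L (or applying a numerical eigensolver to the 6x6 matrix) gives the spectrum above. The single zero eigenvalue shows the graph is connected.

[0, 1, 1, 1, 1, 6]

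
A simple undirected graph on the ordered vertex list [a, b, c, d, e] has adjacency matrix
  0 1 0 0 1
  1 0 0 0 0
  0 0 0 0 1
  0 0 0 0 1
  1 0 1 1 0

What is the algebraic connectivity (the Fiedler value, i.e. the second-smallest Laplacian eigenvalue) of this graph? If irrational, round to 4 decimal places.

Each diagonal entry of L is the vertex degree and each off-diagonal entry is -1 where an edge is present, 0 otherwise; in the order [a, b, c, d, e] the diagonal is [2, 1, 1, 1, 3]. The sorted Laplacian eigenvalues are [0, 0.5188, 1, 2.3111, 4.1701]; the algebraic connectivity is the second entry, 0.5188. There is one zero in the spectrum, matching the 1 component.

0.5188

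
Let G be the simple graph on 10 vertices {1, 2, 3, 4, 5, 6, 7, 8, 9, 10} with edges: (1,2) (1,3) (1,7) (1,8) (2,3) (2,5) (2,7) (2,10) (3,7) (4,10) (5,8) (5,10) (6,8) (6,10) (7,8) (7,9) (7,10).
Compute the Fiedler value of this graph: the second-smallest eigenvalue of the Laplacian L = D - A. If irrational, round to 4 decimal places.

0.7697

Reading degrees in the order [1, 2, 3, 4, 5, 6, 7, 8, 9, 10] gives [4, 5, 3, 1, 3, 2, 6, 4, 1, 5]; set D = diag(4, 5, 3, 1, 3, 2, 6, 4, 1, 5) and form L = D - A. The smallest Laplacian eigenvalue is always 0. The next one, lambda_2 = 0.7697, measures how hard the graph is to disconnect: larger values mean better connectivity. There is one zero in the spectrum, matching the 1 component.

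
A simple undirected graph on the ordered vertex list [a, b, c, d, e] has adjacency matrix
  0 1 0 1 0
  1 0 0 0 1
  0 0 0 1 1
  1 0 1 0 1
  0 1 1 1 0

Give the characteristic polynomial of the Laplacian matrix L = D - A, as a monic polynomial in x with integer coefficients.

x^5 - 12x^4 + 51x^3 - 90x^2 + 55x

Reading degrees in the order [a, b, c, d, e] gives [2, 2, 2, 3, 3]; set D = diag(2, 2, 2, 3, 3) and form L = D - A. L has integer entries, so p(x) = det(xI - L) has integer coefficients. Expanding the determinant yields x^5 - 12x^4 + 51x^3 - 90x^2 + 55x. The coefficient of x^4 equals -trace(L) = -12, matching the sum of degrees. By the matrix-tree theorem the graph has (1/5) * product of the nonzero eigenvalues = 11 spanning trees. The eigenvalues sum to 12, which equals trace(L) = 2|E|.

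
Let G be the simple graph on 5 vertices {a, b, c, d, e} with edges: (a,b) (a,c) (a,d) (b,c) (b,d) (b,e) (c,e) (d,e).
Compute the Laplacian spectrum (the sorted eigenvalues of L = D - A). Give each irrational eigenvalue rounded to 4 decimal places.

Reading degrees in the order [a, b, c, d, e] gives [3, 4, 3, 3, 3]; set D = diag(3, 4, 3, 3, 3) and form L = D - A. L is symmetric positive semidefinite, so every eigenvalue is real and nonnegative. The single zero eigenvalue shows the graph is connected. The eigenvalues sum to 16, which equals trace(L) = 2|E|. There is one zero in the spectrum, matching the 1 component.

[0, 3, 3, 5, 5]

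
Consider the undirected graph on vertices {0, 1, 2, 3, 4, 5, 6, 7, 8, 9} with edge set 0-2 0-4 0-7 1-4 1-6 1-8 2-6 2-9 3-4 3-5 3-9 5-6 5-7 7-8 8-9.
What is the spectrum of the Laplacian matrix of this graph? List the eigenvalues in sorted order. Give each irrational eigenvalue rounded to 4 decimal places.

Each diagonal entry of L is the vertex degree and each off-diagonal entry is -1 where an edge is present, 0 otherwise; in the order [0, 1, 2, 3, 4, 5, 6, 7, 8, 9] the diagonal is [3, 3, 3, 3, 3, 3, 3, 3, 3, 3]. Since every row of L sums to 0, the all-ones vector is in the kernel and 0 is an eigenvalue. By the matrix-tree theorem the graph has (1/10) * product of the nonzero eigenvalues = 2000 spanning trees.

[0, 2, 2, 2, 2, 2, 5, 5, 5, 5]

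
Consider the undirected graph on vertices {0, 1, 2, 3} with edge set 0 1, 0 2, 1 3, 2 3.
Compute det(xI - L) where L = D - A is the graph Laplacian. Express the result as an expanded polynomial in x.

x^4 - 8x^3 + 20x^2 - 16x

Each diagonal entry of L is the vertex degree and each off-diagonal entry is -1 where an edge is present, 0 otherwise; in the order [0, 1, 2, 3] the diagonal is [2, 2, 2, 2]. The eigenvalues of L are [0, 2, 2, 4]; the characteristic polynomial is the product of (x - lambda_i), which multiplies out to x^4 - 8x^3 + 20x^2 - 16x. Since p(0) = det(-L) = 0, x divides p(x). By the matrix-tree theorem the graph has (1/4) * product of the nonzero eigenvalues = 4 spanning trees. The largest eigenvalue, 4, is at most the vertex count 4.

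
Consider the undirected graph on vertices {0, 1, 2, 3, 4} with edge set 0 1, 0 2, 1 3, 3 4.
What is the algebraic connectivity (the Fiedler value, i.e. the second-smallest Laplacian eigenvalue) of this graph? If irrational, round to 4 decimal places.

0.3820

Reading degrees in the order [0, 1, 2, 3, 4] gives [2, 2, 1, 2, 1]; set D = diag(2, 2, 1, 2, 1) and form L = D - A. The smallest Laplacian eigenvalue is always 0. The next one, lambda_2 = 0.3820, measures how hard the graph is to disconnect: larger values mean better connectivity. By the matrix-tree theorem the graph has (1/5) * product of the nonzero eigenvalues = 1 spanning tree. The eigenvalues sum to 8, which equals trace(L) = 2|E|.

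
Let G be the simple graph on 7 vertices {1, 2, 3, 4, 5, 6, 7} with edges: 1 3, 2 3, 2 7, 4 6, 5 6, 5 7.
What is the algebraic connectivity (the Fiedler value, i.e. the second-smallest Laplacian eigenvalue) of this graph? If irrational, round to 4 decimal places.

Reading degrees in the order [1, 2, 3, 4, 5, 6, 7] gives [1, 2, 2, 1, 2, 2, 2]; set D = diag(1, 2, 2, 1, 2, 2, 2) and form L = D - A. The smallest Laplacian eigenvalue is always 0. The next one, lambda_2 = 0.1981, measures how hard the graph is to disconnect: larger values mean better connectivity. The eigenvalues sum to 12, which equals trace(L) = 2|E|. There is one zero in the spectrum, matching the 1 component.

0.1981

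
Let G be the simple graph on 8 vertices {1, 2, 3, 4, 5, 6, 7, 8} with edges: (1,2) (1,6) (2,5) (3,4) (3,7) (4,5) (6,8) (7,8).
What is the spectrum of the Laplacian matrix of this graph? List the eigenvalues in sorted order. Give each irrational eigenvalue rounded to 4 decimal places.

With the vertex order [1, 2, 3, 4, 5, 6, 7, 8], the degrees are [2, 2, 2, 2, 2, 2, 2, 2], giving D = diag(2, 2, 2, 2, 2, 2, 2, 2) and L = D - A. The multiplicity of 0 as a Laplacian eigenvalue equals the number of connected components. The eigenvalues sum to 16, which equals trace(L) = 2|E|. The largest eigenvalue, 4, is at most the vertex count 8.

[0, 0.5858, 0.5858, 2, 2, 3.4142, 3.4142, 4]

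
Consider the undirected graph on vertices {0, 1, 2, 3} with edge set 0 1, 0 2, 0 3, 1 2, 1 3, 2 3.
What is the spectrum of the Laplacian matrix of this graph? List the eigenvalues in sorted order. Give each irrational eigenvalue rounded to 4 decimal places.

With the vertex order [0, 1, 2, 3], the degrees are [3, 3, 3, 3], giving D = diag(3, 3, 3, 3) and L = D - A. Diagonalising L (or applying a numerical eigensolver to the 4x4 matrix) gives the spectrum above. By the matrix-tree theorem the graph has (1/4) * product of the nonzero eigenvalues = 16 spanning trees.

[0, 4, 4, 4]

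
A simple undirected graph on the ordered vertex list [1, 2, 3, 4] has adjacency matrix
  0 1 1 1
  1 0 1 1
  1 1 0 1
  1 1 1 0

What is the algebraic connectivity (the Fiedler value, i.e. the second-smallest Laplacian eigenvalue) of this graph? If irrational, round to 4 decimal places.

4

Each diagonal entry of L is the vertex degree and each off-diagonal entry is -1 where an edge is present, 0 otherwise; in the order [1, 2, 3, 4] the diagonal is [3, 3, 3, 3]. The smallest Laplacian eigenvalue is always 0. The next one, lambda_2 = 4, measures how hard the graph is to disconnect: larger values mean better connectivity.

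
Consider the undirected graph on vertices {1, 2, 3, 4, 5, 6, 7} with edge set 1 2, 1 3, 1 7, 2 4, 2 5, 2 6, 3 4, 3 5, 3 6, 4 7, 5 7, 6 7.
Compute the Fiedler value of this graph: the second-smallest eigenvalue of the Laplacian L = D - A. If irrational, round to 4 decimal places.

3

With the vertex order [1, 2, 3, 4, 5, 6, 7], the degrees are [3, 4, 4, 3, 3, 3, 4], giving D = diag(3, 4, 4, 3, 3, 3, 4) and L = D - A. The sorted Laplacian eigenvalues are [0, 3, 3, 3, 4, 4, 7]; the algebraic connectivity is the second entry, 3. The eigenvalues sum to 24, which equals trace(L) = 2|E|.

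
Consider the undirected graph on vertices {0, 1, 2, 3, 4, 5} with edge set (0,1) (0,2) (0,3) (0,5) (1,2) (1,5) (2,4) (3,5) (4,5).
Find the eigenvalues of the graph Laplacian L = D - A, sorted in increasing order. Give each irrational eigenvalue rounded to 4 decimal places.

Each diagonal entry of L is the vertex degree and each off-diagonal entry is -1 where an edge is present, 0 otherwise; in the order [0, 1, 2, 3, 4, 5] the diagonal is [4, 3, 3, 2, 2, 4]. The multiplicity of 0 as a Laplacian eigenvalue equals the number of connected components. The single zero eigenvalue shows the graph is connected. The largest eigenvalue, 5.5869, is at most the vertex count 6. By the matrix-tree theorem the graph has (1/6) * product of the nonzero eigenvalues = 61 spanning trees.

[0, 1.6072, 2.3023, 3.6405, 4.8631, 5.5869]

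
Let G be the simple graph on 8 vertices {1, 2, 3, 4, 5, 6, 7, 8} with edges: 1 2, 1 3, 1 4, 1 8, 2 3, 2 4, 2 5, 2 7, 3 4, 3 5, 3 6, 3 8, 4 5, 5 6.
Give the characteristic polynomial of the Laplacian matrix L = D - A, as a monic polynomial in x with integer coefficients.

x^8 - 28x^7 + 319x^6 - 1898x^5 + 6291x^4 - 11450x^3 + 10449x^2 - 3640x

Each diagonal entry of L is the vertex degree and each off-diagonal entry is -1 where an edge is present, 0 otherwise; in the order [1, 2, 3, 4, 5, 6, 7, 8] the diagonal is [4, 5, 6, 4, 4, 2, 1, 2]. L has integer entries, so p(x) = det(xI - L) has integer coefficients. Expanding the determinant yields x^8 - 28x^7 + 319x^6 - 1898x^5 + 6291x^4 - 11450x^3 + 10449x^2 - 3640x. The coefficient of x^7 equals -trace(L) = -28, matching the sum of degrees. There is one zero in the spectrum, matching the 1 component.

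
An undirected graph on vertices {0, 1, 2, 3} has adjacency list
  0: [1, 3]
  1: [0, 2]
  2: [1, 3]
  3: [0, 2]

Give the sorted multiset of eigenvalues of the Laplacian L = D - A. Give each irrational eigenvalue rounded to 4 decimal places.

[0, 2, 2, 4]

Reading degrees in the order [0, 1, 2, 3] gives [2, 2, 2, 2]; set D = diag(2, 2, 2, 2) and form L = D - A. Since every row of L sums to 0, the all-ones vector is in the kernel and 0 is an eigenvalue. The single zero eigenvalue shows the graph is connected. By the matrix-tree theorem the graph has (1/4) * product of the nonzero eigenvalues = 4 spanning trees.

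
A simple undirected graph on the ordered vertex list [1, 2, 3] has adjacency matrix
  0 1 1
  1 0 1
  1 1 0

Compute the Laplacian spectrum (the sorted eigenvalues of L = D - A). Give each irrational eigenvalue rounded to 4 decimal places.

[0, 3, 3]

Reading degrees in the order [1, 2, 3] gives [2, 2, 2]; set D = diag(2, 2, 2) and form L = D - A. The multiplicity of 0 as a Laplacian eigenvalue equals the number of connected components. The single zero eigenvalue shows the graph is connected.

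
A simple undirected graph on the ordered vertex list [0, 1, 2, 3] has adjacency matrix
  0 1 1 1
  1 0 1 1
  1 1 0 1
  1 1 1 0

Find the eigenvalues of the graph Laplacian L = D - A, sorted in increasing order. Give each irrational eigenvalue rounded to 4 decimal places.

With the vertex order [0, 1, 2, 3], the degrees are [3, 3, 3, 3], giving D = diag(3, 3, 3, 3) and L = D - A. L is symmetric positive semidefinite, so every eigenvalue is real and nonnegative. The eigenvalues sum to 12, which equals trace(L) = 2|E|.

[0, 4, 4, 4]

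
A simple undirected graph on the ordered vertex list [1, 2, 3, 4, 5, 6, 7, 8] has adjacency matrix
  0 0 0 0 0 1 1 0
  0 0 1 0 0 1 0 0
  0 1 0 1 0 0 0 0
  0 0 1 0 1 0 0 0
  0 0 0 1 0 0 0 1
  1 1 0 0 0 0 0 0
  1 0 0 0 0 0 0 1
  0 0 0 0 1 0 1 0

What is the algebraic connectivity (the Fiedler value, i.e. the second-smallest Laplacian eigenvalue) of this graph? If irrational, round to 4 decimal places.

0.5858

Reading degrees in the order [1, 2, 3, 4, 5, 6, 7, 8] gives [2, 2, 2, 2, 2, 2, 2, 2]; set D = diag(2, 2, 2, 2, 2, 2, 2, 2) and form L = D - A. Computing the eigenvalues of L and sorting gives [0, 0.5858, 0.5858, 2, 2, 3.4142, 3.4142, 4]. The Fiedler value lambda_2 = 0.5858 is strictly positive, so the graph is connected. The eigenvalues sum to 16, which equals trace(L) = 2|E|.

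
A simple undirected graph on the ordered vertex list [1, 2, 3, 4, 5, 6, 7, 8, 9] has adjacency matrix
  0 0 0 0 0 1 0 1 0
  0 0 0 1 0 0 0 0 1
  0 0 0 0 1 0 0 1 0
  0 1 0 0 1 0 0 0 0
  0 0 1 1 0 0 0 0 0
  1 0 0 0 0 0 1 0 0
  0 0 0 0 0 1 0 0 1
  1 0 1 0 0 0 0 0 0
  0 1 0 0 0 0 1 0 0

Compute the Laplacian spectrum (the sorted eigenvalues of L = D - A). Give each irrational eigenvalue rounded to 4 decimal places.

[0, 0.4679, 0.4679, 1.6527, 1.6527, 3, 3, 3.8794, 3.8794]

With the vertex order [1, 2, 3, 4, 5, 6, 7, 8, 9], the degrees are [2, 2, 2, 2, 2, 2, 2, 2, 2], giving D = diag(2, 2, 2, 2, 2, 2, 2, 2, 2) and L = D - A. The multiplicity of 0 as a Laplacian eigenvalue equals the number of connected components. The single zero eigenvalue shows the graph is connected. The largest eigenvalue, 3.8794, is at most the vertex count 9. By the matrix-tree theorem the graph has (1/9) * product of the nonzero eigenvalues = 9 spanning trees.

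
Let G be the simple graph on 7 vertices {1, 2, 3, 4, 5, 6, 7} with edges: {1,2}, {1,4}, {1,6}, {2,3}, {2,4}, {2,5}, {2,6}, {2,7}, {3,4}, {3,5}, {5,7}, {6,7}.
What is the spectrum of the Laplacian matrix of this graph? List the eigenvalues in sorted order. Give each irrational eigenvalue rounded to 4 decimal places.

[0, 2, 2, 4, 4, 5, 7]

Each diagonal entry of L is the vertex degree and each off-diagonal entry is -1 where an edge is present, 0 otherwise; in the order [1, 2, 3, 4, 5, 6, 7] the diagonal is [3, 6, 3, 3, 3, 3, 3]. Since every row of L sums to 0, the all-ones vector is in the kernel and 0 is an eigenvalue. The single zero eigenvalue shows the graph is connected. By the matrix-tree theorem the graph has (1/7) * product of the nonzero eigenvalues = 320 spanning trees.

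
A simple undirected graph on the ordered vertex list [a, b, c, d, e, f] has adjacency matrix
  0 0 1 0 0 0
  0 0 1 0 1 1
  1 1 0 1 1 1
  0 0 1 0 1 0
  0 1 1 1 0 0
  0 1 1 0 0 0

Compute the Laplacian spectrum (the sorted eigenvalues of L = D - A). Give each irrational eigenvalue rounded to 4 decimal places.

Each diagonal entry of L is the vertex degree and each off-diagonal entry is -1 where an edge is present, 0 otherwise; in the order [a, b, c, d, e, f] the diagonal is [1, 3, 5, 2, 3, 2]. Since every row of L sums to 0, the all-ones vector is in the kernel and 0 is an eigenvalue.

[0, 1, 1.5858, 3, 4.4142, 6]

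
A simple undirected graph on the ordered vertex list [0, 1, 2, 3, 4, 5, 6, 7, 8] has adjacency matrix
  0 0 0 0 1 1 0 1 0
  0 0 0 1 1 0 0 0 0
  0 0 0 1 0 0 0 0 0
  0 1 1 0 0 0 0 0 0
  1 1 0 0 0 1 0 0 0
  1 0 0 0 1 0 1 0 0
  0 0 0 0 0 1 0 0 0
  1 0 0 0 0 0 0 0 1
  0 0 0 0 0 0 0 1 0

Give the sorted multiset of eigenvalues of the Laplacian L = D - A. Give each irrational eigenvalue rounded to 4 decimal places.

With the vertex order [0, 1, 2, 3, 4, 5, 6, 7, 8], the degrees are [3, 2, 1, 2, 3, 3, 1, 2, 1], giving D = diag(3, 2, 1, 2, 3, 3, 1, 2, 1) and L = D - A. L is symmetric positive semidefinite, so every eigenvalue is real and nonnegative. The eigenvalues sum to 18, which equals trace(L) = 2|E|. There is one zero in the spectrum, matching the 1 component.

[0, 0.2090, 0.4457, 1.0838, 1.6888, 2.5450, 3.1821, 4.3686, 4.4770]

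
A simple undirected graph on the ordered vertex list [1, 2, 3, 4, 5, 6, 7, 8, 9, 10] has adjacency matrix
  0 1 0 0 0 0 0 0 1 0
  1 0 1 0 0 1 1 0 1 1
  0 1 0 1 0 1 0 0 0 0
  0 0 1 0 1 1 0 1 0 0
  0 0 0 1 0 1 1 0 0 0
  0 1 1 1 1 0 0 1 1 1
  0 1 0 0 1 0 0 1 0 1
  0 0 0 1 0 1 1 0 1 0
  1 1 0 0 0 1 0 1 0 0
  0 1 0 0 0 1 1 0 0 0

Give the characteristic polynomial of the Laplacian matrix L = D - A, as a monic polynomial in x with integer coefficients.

Each diagonal entry of L is the vertex degree and each off-diagonal entry is -1 where an edge is present, 0 otherwise; in the order [1, 2, 3, 4, 5, 6, 7, 8, 9, 10] the diagonal is [2, 6, 3, 4, 3, 7, 4, 4, 4, 3]. L has integer entries, so p(x) = det(xI - L) has integer coefficients. Expanding the determinant yields x^10 - 40x^9 + 690x^8 - 6730x^7 + 40860x^6 - 159960x^5 + 403289x^4 - 630490x^3 + 553564x^2 - 207400x. Since p(0) = det(-L) = 0, x divides p(x). By the matrix-tree theorem the graph has (1/10) * product of the nonzero eigenvalues = 20740 spanning trees.

x^10 - 40x^9 + 690x^8 - 6730x^7 + 40860x^6 - 159960x^5 + 403289x^4 - 630490x^3 + 553564x^2 - 207400x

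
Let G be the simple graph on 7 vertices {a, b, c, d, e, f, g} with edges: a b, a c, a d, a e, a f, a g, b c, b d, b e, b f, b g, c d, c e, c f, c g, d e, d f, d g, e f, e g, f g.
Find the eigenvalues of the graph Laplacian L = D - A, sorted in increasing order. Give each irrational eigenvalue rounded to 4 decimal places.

[0, 7, 7, 7, 7, 7, 7]

Each diagonal entry of L is the vertex degree and each off-diagonal entry is -1 where an edge is present, 0 otherwise; in the order [a, b, c, d, e, f, g] the diagonal is [6, 6, 6, 6, 6, 6, 6]. Diagonalising L (or applying a numerical eigensolver to the 7x7 matrix) gives the spectrum above. There is one zero in the spectrum, matching the 1 component.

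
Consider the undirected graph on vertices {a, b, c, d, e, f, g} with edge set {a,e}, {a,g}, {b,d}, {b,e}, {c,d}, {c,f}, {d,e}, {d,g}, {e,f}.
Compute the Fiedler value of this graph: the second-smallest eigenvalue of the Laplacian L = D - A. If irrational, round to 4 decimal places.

Reading degrees in the order [a, b, c, d, e, f, g] gives [2, 2, 2, 4, 4, 2, 2]; set D = diag(2, 2, 2, 4, 4, 2, 2) and form L = D - A. Computing the eigenvalues of L and sorting gives [0, 1, 1.5858, 2.2679, 3, 4.4142, 5.7321]. The Fiedler value lambda_2 = 1 is strictly positive, so the graph is connected.

1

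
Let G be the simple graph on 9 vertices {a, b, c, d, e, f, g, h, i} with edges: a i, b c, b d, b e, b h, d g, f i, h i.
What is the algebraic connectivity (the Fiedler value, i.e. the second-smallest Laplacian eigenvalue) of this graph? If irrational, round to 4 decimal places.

0.2043

Reading degrees in the order [a, b, c, d, e, f, g, h, i] gives [1, 4, 1, 2, 1, 1, 1, 2, 3]; set D = diag(1, 4, 1, 2, 1, 1, 1, 2, 3) and form L = D - A. Computing the eigenvalues of L and sorting gives [0, 0.2043, 0.5405, 1, 1, 1.5989, 2.4425, 4.0170, 5.1969]. The Fiedler value lambda_2 = 0.2043 is strictly positive, so the graph is connected. By the matrix-tree theorem the graph has (1/9) * product of the nonzero eigenvalues = 1 spanning tree.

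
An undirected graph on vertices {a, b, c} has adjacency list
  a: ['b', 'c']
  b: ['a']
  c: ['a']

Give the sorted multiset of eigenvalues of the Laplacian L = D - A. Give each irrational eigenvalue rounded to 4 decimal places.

[0, 1, 3]

Reading degrees in the order [a, b, c] gives [2, 1, 1]; set D = diag(2, 1, 1) and form L = D - A. Diagonalising L (or applying a numerical eigensolver to the 3x3 matrix) gives the spectrum above. The single zero eigenvalue shows the graph is connected. The largest eigenvalue, 3, is at most the vertex count 3.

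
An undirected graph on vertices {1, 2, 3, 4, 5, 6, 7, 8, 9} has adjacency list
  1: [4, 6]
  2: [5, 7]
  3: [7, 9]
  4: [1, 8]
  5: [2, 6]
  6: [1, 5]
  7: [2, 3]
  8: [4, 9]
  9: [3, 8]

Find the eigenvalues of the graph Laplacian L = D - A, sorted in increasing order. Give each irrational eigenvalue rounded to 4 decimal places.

With the vertex order [1, 2, 3, 4, 5, 6, 7, 8, 9], the degrees are [2, 2, 2, 2, 2, 2, 2, 2, 2], giving D = diag(2, 2, 2, 2, 2, 2, 2, 2, 2) and L = D - A. Since every row of L sums to 0, the all-ones vector is in the kernel and 0 is an eigenvalue. By the matrix-tree theorem the graph has (1/9) * product of the nonzero eigenvalues = 9 spanning trees.

[0, 0.4679, 0.4679, 1.6527, 1.6527, 3, 3, 3.8794, 3.8794]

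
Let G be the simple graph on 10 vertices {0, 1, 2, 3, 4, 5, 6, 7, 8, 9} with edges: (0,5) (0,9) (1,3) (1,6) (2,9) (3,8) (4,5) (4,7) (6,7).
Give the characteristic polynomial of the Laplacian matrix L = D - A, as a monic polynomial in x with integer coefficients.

x^10 - 18x^9 + 136x^8 - 560x^7 + 1365x^6 - 2002x^5 + 1716x^4 - 792x^3 + 165x^2 - 10x

With the vertex order [0, 1, 2, 3, 4, 5, 6, 7, 8, 9], the degrees are [2, 2, 1, 2, 2, 2, 2, 2, 1, 2], giving D = diag(2, 2, 1, 2, 2, 2, 2, 2, 1, 2) and L = D - A. Computing det(xI - L) by cofactor expansion (or equivalently via sum-over-permutations) gives x^10 - 18x^9 + 136x^8 - 560x^7 + 1365x^6 - 2002x^5 + 1716x^4 - 792x^3 + 165x^2 - 10x. Since p(0) = det(-L) = 0, x divides p(x). The eigenvalues sum to 18, which equals trace(L) = 2|E|. There is one zero in the spectrum, matching the 1 component.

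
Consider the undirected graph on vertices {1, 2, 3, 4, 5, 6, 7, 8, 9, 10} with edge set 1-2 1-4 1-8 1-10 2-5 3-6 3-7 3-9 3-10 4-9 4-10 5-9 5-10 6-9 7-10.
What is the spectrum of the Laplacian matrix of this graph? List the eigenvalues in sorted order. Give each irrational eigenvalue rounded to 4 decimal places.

With the vertex order [1, 2, 3, 4, 5, 6, 7, 8, 9, 10], the degrees are [4, 2, 4, 3, 3, 2, 2, 1, 4, 5], giving D = diag(4, 2, 4, 3, 3, 2, 2, 1, 4, 5) and L = D - A. Since every row of L sums to 0, the all-ones vector is in the kernel and 0 is an eigenvalue.

[0, 0.6705, 1.2578, 1.6346, 2.2655, 3.0365, 4.4260, 4.5672, 5.4459, 6.6960]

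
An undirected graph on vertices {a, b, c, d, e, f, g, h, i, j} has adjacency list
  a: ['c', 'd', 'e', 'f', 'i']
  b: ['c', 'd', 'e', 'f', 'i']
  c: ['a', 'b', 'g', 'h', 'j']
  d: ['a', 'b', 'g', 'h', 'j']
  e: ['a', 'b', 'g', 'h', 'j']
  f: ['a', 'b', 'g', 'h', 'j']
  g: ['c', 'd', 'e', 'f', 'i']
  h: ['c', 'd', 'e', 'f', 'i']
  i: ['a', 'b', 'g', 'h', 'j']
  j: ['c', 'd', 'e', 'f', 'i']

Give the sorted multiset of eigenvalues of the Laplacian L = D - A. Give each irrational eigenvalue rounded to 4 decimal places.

Reading degrees in the order [a, b, c, d, e, f, g, h, i, j] gives [5, 5, 5, 5, 5, 5, 5, 5, 5, 5]; set D = diag(5, 5, 5, 5, 5, 5, 5, 5, 5, 5) and form L = D - A. Diagonalising L (or applying a numerical eigensolver to the 10x10 matrix) gives the spectrum above. By the matrix-tree theorem the graph has (1/10) * product of the nonzero eigenvalues = 390625 spanning trees.

[0, 5, 5, 5, 5, 5, 5, 5, 5, 10]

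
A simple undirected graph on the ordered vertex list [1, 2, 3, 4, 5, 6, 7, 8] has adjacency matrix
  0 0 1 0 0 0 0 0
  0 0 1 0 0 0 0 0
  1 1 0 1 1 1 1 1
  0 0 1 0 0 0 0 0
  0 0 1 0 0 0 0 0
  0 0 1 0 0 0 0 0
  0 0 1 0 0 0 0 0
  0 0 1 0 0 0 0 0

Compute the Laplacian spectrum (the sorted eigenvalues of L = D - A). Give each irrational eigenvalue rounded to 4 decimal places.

Each diagonal entry of L is the vertex degree and each off-diagonal entry is -1 where an edge is present, 0 otherwise; in the order [1, 2, 3, 4, 5, 6, 7, 8] the diagonal is [1, 1, 7, 1, 1, 1, 1, 1]. Diagonalising L (or applying a numerical eigensolver to the 8x8 matrix) gives the spectrum above.

[0, 1, 1, 1, 1, 1, 1, 8]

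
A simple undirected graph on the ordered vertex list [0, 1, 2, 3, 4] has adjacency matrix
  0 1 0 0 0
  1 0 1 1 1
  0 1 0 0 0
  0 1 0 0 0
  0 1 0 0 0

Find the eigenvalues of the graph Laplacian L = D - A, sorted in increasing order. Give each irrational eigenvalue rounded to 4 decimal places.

[0, 1, 1, 1, 5]

Each diagonal entry of L is the vertex degree and each off-diagonal entry is -1 where an edge is present, 0 otherwise; in the order [0, 1, 2, 3, 4] the diagonal is [1, 4, 1, 1, 1]. Diagonalising L (or applying a numerical eigensolver to the 5x5 matrix) gives the spectrum above. The eigenvalues sum to 8, which equals trace(L) = 2|E|. There is one zero in the spectrum, matching the 1 component.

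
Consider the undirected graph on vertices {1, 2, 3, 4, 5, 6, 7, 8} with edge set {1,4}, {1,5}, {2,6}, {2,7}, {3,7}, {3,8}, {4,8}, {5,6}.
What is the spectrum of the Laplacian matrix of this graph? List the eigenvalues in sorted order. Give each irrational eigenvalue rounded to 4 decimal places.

[0, 0.5858, 0.5858, 2, 2, 3.4142, 3.4142, 4]

Reading degrees in the order [1, 2, 3, 4, 5, 6, 7, 8] gives [2, 2, 2, 2, 2, 2, 2, 2]; set D = diag(2, 2, 2, 2, 2, 2, 2, 2) and form L = D - A. The multiplicity of 0 as a Laplacian eigenvalue equals the number of connected components. The single zero eigenvalue shows the graph is connected. By the matrix-tree theorem the graph has (1/8) * product of the nonzero eigenvalues = 8 spanning trees.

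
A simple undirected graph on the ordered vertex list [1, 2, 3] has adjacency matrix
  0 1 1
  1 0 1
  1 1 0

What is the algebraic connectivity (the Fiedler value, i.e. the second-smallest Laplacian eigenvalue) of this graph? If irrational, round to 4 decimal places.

Each diagonal entry of L is the vertex degree and each off-diagonal entry is -1 where an edge is present, 0 otherwise; in the order [1, 2, 3] the diagonal is [2, 2, 2]. The sorted Laplacian eigenvalues are [0, 3, 3]; the algebraic connectivity is the second entry, 3.

3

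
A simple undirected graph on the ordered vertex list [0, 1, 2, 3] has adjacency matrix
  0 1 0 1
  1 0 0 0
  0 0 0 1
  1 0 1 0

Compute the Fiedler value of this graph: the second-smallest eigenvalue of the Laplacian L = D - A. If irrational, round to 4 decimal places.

Each diagonal entry of L is the vertex degree and each off-diagonal entry is -1 where an edge is present, 0 otherwise; in the order [0, 1, 2, 3] the diagonal is [2, 1, 1, 2]. Computing the eigenvalues of L and sorting gives [0, 0.5858, 2, 3.4142]. The Fiedler value lambda_2 = 0.5858 is strictly positive, so the graph is connected. The eigenvalues sum to 6, which equals trace(L) = 2|E|. By the matrix-tree theorem the graph has (1/4) * product of the nonzero eigenvalues = 1 spanning tree.

0.5858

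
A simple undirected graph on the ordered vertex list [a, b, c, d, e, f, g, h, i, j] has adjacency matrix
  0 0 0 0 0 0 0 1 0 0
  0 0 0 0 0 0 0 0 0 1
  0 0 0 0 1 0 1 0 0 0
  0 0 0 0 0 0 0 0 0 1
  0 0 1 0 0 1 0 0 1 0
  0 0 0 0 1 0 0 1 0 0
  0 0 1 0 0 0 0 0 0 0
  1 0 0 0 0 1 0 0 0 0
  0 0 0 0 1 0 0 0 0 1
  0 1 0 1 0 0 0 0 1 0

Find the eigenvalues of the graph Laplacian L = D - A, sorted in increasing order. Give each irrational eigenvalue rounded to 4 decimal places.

[0, 0.1640, 0.2885, 1, 1, 1.6385, 2.3252, 3.0979, 3.9293, 4.5566]

Each diagonal entry of L is the vertex degree and each off-diagonal entry is -1 where an edge is present, 0 otherwise; in the order [a, b, c, d, e, f, g, h, i, j] the diagonal is [1, 1, 2, 1, 3, 2, 1, 2, 2, 3]. The multiplicity of 0 as a Laplacian eigenvalue equals the number of connected components. There is one zero in the spectrum, matching the 1 component. The largest eigenvalue, 4.5566, is at most the vertex count 10.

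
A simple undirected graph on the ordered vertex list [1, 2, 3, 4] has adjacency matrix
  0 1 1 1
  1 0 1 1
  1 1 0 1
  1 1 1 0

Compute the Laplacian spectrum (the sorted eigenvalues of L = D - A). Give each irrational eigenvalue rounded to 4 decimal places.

[0, 4, 4, 4]

Each diagonal entry of L is the vertex degree and each off-diagonal entry is -1 where an edge is present, 0 otherwise; in the order [1, 2, 3, 4] the diagonal is [3, 3, 3, 3]. Since every row of L sums to 0, the all-ones vector is in the kernel and 0 is an eigenvalue. The single zero eigenvalue shows the graph is connected. By the matrix-tree theorem the graph has (1/4) * product of the nonzero eigenvalues = 16 spanning trees.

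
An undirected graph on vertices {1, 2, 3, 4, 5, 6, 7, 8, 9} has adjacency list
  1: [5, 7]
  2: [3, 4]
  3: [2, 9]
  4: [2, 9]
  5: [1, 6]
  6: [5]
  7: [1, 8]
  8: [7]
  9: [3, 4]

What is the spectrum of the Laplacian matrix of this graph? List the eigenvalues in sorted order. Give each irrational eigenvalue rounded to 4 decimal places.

With the vertex order [1, 2, 3, 4, 5, 6, 7, 8, 9], the degrees are [2, 2, 2, 2, 2, 1, 2, 1, 2], giving D = diag(2, 2, 2, 2, 2, 1, 2, 1, 2) and L = D - A. Diagonalising L (or applying a numerical eigensolver to the 9x9 matrix) gives the spectrum above. The 2 zero eigenvalues correspond to the 2 connected components. There are 2 zeros in the spectrum, matching the 2 components.

[0, 0, 0.3820, 1.3820, 2, 2, 2.6180, 3.6180, 4]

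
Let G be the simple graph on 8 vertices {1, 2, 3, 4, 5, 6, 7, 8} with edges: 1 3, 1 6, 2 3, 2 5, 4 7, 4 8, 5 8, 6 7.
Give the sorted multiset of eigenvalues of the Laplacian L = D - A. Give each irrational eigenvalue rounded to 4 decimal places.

[0, 0.5858, 0.5858, 2, 2, 3.4142, 3.4142, 4]

Reading degrees in the order [1, 2, 3, 4, 5, 6, 7, 8] gives [2, 2, 2, 2, 2, 2, 2, 2]; set D = diag(2, 2, 2, 2, 2, 2, 2, 2) and form L = D - A. The multiplicity of 0 as a Laplacian eigenvalue equals the number of connected components. The single zero eigenvalue shows the graph is connected. The eigenvalues sum to 16, which equals trace(L) = 2|E|.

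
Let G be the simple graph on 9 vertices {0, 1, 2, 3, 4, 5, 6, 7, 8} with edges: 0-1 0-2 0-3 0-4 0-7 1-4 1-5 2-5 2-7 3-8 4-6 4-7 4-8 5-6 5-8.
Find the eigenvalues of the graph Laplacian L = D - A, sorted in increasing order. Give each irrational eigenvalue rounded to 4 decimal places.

[0, 1.4702, 1.6925, 2.6220, 3, 3.3351, 5.0217, 6.2181, 6.6403]

Each diagonal entry of L is the vertex degree and each off-diagonal entry is -1 where an edge is present, 0 otherwise; in the order [0, 1, 2, 3, 4, 5, 6, 7, 8] the diagonal is [5, 3, 3, 2, 5, 4, 2, 3, 3]. Since every row of L sums to 0, the all-ones vector is in the kernel and 0 is an eigenvalue. There is one zero in the spectrum, matching the 1 component. The eigenvalues sum to 30, which equals trace(L) = 2|E|.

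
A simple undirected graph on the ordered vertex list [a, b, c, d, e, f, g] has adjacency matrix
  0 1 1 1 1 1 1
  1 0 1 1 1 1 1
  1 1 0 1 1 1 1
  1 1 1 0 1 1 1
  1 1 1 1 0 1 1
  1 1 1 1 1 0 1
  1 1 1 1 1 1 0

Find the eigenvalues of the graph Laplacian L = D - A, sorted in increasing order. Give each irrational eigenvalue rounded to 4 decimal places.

Reading degrees in the order [a, b, c, d, e, f, g] gives [6, 6, 6, 6, 6, 6, 6]; set D = diag(6, 6, 6, 6, 6, 6, 6) and form L = D - A. The multiplicity of 0 as a Laplacian eigenvalue equals the number of connected components. There is one zero in the spectrum, matching the 1 component.

[0, 7, 7, 7, 7, 7, 7]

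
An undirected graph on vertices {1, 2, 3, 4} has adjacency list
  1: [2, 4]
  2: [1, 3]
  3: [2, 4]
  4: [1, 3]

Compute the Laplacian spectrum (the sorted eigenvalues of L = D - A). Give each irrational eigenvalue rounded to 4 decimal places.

[0, 2, 2, 4]

Reading degrees in the order [1, 2, 3, 4] gives [2, 2, 2, 2]; set D = diag(2, 2, 2, 2) and form L = D - A. Diagonalising L (or applying a numerical eigensolver to the 4x4 matrix) gives the spectrum above. The single zero eigenvalue shows the graph is connected. There is one zero in the spectrum, matching the 1 component.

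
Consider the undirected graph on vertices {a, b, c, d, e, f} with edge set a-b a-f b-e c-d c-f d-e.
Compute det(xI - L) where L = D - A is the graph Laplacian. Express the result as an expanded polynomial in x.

x^6 - 12x^5 + 54x^4 - 112x^3 + 105x^2 - 36x

Reading degrees in the order [a, b, c, d, e, f] gives [2, 2, 2, 2, 2, 2]; set D = diag(2, 2, 2, 2, 2, 2) and form L = D - A. L has integer entries, so p(x) = det(xI - L) has integer coefficients. Expanding the determinant yields x^6 - 12x^5 + 54x^4 - 112x^3 + 105x^2 - 36x. The coefficient of x^5 equals -trace(L) = -12, matching the sum of degrees.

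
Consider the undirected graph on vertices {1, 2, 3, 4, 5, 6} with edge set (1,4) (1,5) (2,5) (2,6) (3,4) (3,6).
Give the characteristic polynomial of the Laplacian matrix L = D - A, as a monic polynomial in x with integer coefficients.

Each diagonal entry of L is the vertex degree and each off-diagonal entry is -1 where an edge is present, 0 otherwise; in the order [1, 2, 3, 4, 5, 6] the diagonal is [2, 2, 2, 2, 2, 2]. The eigenvalues of L are [0, 1, 1, 3, 3, 4]; the characteristic polynomial is the product of (x - lambda_i), which multiplies out to x^6 - 12x^5 + 54x^4 - 112x^3 + 105x^2 - 36x. Since p(0) = det(-L) = 0, x divides p(x).

x^6 - 12x^5 + 54x^4 - 112x^3 + 105x^2 - 36x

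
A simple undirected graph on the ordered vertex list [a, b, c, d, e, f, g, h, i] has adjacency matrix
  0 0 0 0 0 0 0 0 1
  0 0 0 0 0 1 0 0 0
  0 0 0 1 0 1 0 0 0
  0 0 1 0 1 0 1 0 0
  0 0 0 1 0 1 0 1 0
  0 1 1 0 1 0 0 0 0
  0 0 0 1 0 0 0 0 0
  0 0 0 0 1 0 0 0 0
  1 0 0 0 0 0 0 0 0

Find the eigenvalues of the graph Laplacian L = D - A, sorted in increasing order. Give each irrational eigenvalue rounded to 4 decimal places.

[0, 0, 0.5858, 0.6837, 1.4206, 2, 2.8654, 3.4142, 5.0303]

With the vertex order [a, b, c, d, e, f, g, h, i], the degrees are [1, 1, 2, 3, 3, 3, 1, 1, 1], giving D = diag(1, 1, 2, 3, 3, 3, 1, 1, 1) and L = D - A. Diagonalising L (or applying a numerical eigensolver to the 9x9 matrix) gives the spectrum above. The 2 zero eigenvalues correspond to the 2 connected components. The largest eigenvalue, 5.0303, is at most the vertex count 9. There are 2 zeros in the spectrum, matching the 2 components.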